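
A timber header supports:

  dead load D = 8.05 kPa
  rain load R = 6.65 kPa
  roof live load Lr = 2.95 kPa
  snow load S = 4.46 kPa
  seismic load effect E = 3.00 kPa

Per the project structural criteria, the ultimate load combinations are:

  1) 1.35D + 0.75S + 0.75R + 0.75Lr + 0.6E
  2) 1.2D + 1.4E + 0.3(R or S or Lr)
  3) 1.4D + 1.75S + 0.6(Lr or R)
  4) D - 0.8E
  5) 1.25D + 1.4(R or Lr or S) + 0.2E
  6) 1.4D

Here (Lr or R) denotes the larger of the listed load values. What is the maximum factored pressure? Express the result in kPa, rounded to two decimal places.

23.21 kPa

(R or S or Lr) → R = 6.65 kPa; (Lr or R) → R = 6.65 kPa; (R or Lr or S) → R = 6.65 kPa.
1) 1.35(8.05) + 0.75(4.46) + 0.75(6.65) + 0.75(2.95) + 0.6(3.00) = 23.21
2) 1.2(8.05) + 1.4(3.00) + 0.3(6.65) = 15.86
3) 1.4(8.05) + 1.75(4.46) + 0.6(6.65) = 23.07
4) 1.0(8.05) - 0.8(3.00) = 5.65
5) 1.25(8.05) + 1.4(6.65) + 0.2(3.00) = 19.97
6) 1.4(8.05) = 11.27
The controlling combination is 1, giving 23.21 kPa.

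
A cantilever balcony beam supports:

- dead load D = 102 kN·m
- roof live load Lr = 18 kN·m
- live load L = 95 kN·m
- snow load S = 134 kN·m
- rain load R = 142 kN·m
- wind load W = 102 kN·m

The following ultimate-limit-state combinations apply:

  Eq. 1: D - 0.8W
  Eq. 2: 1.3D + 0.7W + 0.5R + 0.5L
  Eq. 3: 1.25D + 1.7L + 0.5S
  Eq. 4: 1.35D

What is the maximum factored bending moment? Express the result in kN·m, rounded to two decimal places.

Eq. 1: 1.0(102) - 0.8(102) = 102.00 - 81.60 = 20.40
Eq. 2: 1.3(102) + 0.7(102) + 0.5(142) + 0.5(95) = 132.60 + 71.40 + 71.00 + 47.50 = 322.50
Eq. 3: 1.25(102) + 1.7(95) + 0.5(134) = 127.50 + 161.50 + 67.00 = 356.00
Eq. 4: 1.35(102) = 137.70
Maximum is from combination 3.

356.00 kN·m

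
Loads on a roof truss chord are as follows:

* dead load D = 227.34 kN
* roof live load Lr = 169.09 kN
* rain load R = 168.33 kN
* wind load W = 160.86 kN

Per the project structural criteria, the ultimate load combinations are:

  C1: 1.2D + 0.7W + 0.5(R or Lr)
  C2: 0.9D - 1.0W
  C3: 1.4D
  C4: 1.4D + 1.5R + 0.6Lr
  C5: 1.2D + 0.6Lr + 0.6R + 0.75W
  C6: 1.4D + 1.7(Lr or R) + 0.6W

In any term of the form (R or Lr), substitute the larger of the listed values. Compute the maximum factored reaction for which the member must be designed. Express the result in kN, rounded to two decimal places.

(R or Lr) → Lr = 169.09 kN; (Lr or R) → Lr = 169.09 kN.
C1: 1.2(227.34) + 0.7(160.86) + 0.5(169.09) = 272.81 + 112.60 + 84.55 = 469.96
C2: 0.9(227.34) - 1.0(160.86) = 204.61 - 160.86 = 43.75
C3: 1.4(227.34) = 318.28
C4: 1.4(227.34) + 1.5(168.33) + 0.6(169.09) = 318.28 + 252.50 + 101.45 = 672.23
C5: 1.2(227.34) + 0.6(169.09) + 0.6(168.33) + 0.75(160.86) = 272.81 + 101.45 + 101.00 + 120.65 = 595.91
C6: 1.4(227.34) + 1.7(169.09) + 0.6(160.86) = 318.28 + 287.45 + 96.52 = 702.25
The controlling combination is 6, giving 702.25 kN.

702.25 kN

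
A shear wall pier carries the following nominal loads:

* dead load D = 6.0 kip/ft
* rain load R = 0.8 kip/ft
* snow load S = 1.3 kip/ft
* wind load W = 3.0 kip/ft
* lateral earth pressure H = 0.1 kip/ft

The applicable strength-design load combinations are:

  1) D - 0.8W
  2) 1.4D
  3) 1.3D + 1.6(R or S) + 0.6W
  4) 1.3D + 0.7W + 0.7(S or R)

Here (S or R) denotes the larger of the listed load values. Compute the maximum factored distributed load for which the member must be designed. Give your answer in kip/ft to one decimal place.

(R or S) → S = 1.3 kip/ft; (S or R) → S = 1.3 kip/ft.
1) 1.0(6.0) - 0.8(3.0) = 6.0 - 2.4 = 3.6
2) 1.4(6.0) = 8.4
3) 1.3(6.0) + 1.6(1.3) + 0.6(3.0) = 7.8 + 2.1 + 1.8 = 11.7
4) 1.3(6.0) + 0.7(3.0) + 0.7(1.3) = 7.8 + 2.1 + 0.9 = 10.8
The controlling combination is 3, giving 11.7 kip/ft.

11.7 kip/ft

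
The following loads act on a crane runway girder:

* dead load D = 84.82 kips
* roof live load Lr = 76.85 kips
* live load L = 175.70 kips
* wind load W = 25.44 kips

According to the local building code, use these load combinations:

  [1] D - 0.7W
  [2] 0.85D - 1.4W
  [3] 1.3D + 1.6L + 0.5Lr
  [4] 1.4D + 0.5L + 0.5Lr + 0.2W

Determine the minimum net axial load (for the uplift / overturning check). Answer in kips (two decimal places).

36.48 kips

[1] 1.0(84.82) - 0.7(25.44) = 67.01
[2] 0.85(84.82) - 1.4(25.44) = 36.48
[3] 1.3(84.82) + 1.6(175.70) + 0.5(76.85) = 429.81
[4] 1.4(84.82) + 0.5(175.70) + 0.5(76.85) + 0.2(25.44) = 250.11
Combination 2 gives the minimum: 36.48 kips.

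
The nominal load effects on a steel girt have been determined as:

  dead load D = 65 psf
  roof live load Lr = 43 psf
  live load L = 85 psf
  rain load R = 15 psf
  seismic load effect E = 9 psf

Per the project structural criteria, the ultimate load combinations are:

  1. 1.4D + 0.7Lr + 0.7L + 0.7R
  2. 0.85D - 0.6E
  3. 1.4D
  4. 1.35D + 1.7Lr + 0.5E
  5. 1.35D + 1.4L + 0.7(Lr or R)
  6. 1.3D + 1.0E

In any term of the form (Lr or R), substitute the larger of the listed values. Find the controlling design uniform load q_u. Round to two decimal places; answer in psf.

(Lr or R) → Lr = 43 psf.
1. 1.4(65) + 0.7(43) + 0.7(85) + 0.7(15) = 91.00 + 30.10 + 59.50 + 10.50 = 191.10
2. 0.85(65) - 0.6(9) = 55.25 - 5.40 = 49.85
3. 1.4(65) = 91.00
4. 1.35(65) + 1.7(43) + 0.5(9) = 87.75 + 73.10 + 4.50 = 165.35
5. 1.35(65) + 1.4(85) + 0.7(43) = 87.75 + 119.00 + 30.10 = 236.85
6. 1.3(65) + 1.0(9) = 84.50 + 9.00 = 93.50
Combination 5 governs: q_u = 236.85 psf.

236.85 psf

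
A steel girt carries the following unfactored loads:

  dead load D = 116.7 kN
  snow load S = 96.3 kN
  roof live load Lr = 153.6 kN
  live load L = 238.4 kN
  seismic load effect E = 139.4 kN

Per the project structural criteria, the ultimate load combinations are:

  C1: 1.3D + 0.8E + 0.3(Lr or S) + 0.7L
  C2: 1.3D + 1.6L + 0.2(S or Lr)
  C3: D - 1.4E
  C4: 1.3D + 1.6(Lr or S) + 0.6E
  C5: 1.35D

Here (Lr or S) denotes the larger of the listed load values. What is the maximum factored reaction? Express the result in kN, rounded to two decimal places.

563.87 kN

(Lr or S) → Lr = 153.6 kN; (S or Lr) → Lr = 153.6 kN.
C1: 1.3(116.7) + 0.8(139.4) + 0.3(153.6) + 0.7(238.4) = 476.19
C2: 1.3(116.7) + 1.6(238.4) + 0.2(153.6) = 563.87
C3: 1.0(116.7) - 1.4(139.4) = -78.46
C4: 1.3(116.7) + 1.6(153.6) + 0.6(139.4) = 481.11
C5: 1.35(116.7) = 157.55
Maximum is from combination 2.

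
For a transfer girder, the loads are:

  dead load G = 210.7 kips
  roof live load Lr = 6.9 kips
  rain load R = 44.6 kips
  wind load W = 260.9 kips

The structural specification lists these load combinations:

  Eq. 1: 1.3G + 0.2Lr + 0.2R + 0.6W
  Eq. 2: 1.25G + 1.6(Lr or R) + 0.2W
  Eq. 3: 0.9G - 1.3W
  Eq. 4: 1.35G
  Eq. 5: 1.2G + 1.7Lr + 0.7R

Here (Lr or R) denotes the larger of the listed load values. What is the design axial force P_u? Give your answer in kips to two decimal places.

(Lr or R) → R = 44.6 kips.
Eq. 1: 1.3(210.7) + 0.2(6.9) + 0.2(44.6) + 0.6(260.9) = 440.75
Eq. 2: 1.25(210.7) + 1.6(44.6) + 0.2(260.9) = 386.92
Eq. 3: 0.9(210.7) - 1.3(260.9) = -149.54
Eq. 4: 1.35(210.7) = 284.45
Eq. 5: 1.2(210.7) + 1.7(6.9) + 0.7(44.6) = 295.79
The controlling combination is 1, giving 440.75 kips.

440.75 kips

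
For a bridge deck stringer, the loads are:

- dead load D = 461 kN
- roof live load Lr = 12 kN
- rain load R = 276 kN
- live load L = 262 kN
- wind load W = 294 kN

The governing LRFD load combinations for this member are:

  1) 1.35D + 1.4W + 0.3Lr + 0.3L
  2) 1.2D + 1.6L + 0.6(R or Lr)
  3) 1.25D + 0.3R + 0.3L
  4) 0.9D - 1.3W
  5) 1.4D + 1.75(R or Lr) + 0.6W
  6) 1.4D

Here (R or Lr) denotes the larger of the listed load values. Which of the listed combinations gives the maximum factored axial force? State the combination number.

Combination 5

(R or Lr) → R = 276 kN.
1) 1.35(461) + 1.4(294) + 0.3(12) + 0.3(262) = 622.35 + 411.60 + 3.60 + 78.60 = 1116.15
2) 1.2(461) + 1.6(262) + 0.6(276) = 553.20 + 419.20 + 165.60 = 1138.00
3) 1.25(461) + 0.3(276) + 0.3(262) = 576.25 + 82.80 + 78.60 = 737.65
4) 0.9(461) - 1.3(294) = 414.90 - 382.20 = 32.70
5) 1.4(461) + 1.75(276) + 0.6(294) = 645.40 + 483.00 + 176.40 = 1304.80
6) 1.4(461) = 645.40
The largest value is 1304.80 kN from combination 5.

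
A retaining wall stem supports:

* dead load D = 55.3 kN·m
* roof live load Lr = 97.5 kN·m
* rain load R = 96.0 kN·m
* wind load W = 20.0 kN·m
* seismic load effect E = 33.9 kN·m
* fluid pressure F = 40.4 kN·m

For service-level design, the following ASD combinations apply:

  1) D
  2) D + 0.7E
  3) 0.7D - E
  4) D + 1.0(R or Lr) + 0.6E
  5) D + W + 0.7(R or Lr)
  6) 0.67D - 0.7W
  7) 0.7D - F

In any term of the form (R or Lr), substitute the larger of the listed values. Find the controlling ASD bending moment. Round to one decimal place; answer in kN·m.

(R or Lr) → Lr = 97.5 kN·m.
1) 1.0(55.3) = 55.3
2) 1.0(55.3) + 0.7(33.9) = 55.3 + 23.7 = 79.0
3) 0.7(55.3) - 1.0(33.9) = 38.7 - 33.9 = 4.8
4) 1.0(55.3) + 1.0(97.5) + 0.6(33.9) = 55.3 + 97.5 + 20.3 = 173.1
5) 1.0(55.3) + 1.0(20.0) + 0.7(97.5) = 55.3 + 20.0 + 68.3 = 143.6
6) 0.67(55.3) - 0.7(20.0) = 37.1 - 14.0 = 23.1
7) 0.7(55.3) - 1.0(40.4) = 38.7 - 40.4 = -1.7
The controlling combination is 4, giving 173.1 kN·m.

173.1 kN·m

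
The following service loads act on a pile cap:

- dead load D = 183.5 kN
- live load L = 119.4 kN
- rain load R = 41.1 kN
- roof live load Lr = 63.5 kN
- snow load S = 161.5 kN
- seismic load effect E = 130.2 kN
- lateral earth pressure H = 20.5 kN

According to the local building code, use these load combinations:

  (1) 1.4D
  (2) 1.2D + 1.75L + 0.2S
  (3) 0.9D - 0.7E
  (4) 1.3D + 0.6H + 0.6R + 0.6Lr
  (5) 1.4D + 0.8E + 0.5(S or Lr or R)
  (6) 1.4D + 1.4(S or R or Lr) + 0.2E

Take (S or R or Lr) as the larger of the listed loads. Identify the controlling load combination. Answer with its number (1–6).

(S or Lr or R) → S = 161.5 kN; (S or R or Lr) → S = 161.5 kN.
(1) 1.4(183.5) = 256.9
(2) 1.2(183.5) + 1.75(119.4) + 0.2(161.5) = 220.2 + 209.0 + 32.3 = 461.5
(3) 0.9(183.5) - 0.7(130.2) = 74.0
(4) 1.3(183.5) + 0.6(20.5) + 0.6(41.1) + 0.6(63.5) = 313.6
(5) 1.4(183.5) + 0.8(130.2) + 0.5(161.5) = 441.8
(6) 1.4(183.5) + 1.4(161.5) + 0.2(130.2) = 256.9 + 226.1 + 26.0 = 509.0
The largest value is 509.0 kN from combination 6.

Combination 6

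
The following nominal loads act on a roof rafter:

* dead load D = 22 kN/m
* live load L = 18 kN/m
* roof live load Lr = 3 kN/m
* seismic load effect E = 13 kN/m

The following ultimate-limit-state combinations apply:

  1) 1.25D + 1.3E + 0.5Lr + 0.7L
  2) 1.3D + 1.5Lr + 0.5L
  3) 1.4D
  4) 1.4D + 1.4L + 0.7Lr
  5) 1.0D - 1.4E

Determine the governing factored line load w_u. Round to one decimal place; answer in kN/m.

58.5 kN/m

1) 1.25(22) + 1.3(13) + 0.5(3) + 0.7(18) = 27.5 + 16.9 + 1.5 + 12.6 = 58.5
2) 1.3(22) + 1.5(3) + 0.5(18) = 28.6 + 4.5 + 9.0 = 42.1
3) 1.4(22) = 30.8
4) 1.4(22) + 1.4(18) + 0.7(3) = 30.8 + 25.2 + 2.1 = 58.1
5) 1.0(22) - 1.4(13) = 22.0 - 18.2 = 3.8
Combination 1 governs: w_u = 58.5 kN/m.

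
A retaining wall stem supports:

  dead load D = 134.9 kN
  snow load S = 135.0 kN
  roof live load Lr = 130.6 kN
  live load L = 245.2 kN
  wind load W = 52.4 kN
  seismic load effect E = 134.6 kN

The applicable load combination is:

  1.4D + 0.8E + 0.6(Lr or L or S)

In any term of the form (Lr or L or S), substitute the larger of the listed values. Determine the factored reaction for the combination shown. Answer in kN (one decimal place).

(Lr or L or S) → L = 245.2 kN.
1.4(134.9) + 0.8(134.6) + 0.6(245.2) = 188.9 + 107.7 + 147.1 = 443.7
V_u = 443.7 kN.

443.7 kN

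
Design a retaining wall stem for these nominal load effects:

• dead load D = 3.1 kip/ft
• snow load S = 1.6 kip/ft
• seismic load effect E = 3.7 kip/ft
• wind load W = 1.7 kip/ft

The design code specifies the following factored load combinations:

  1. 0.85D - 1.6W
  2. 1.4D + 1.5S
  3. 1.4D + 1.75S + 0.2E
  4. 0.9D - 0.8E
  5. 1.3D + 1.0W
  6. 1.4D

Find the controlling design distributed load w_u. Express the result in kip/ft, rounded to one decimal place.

1. 0.85(3.1) - 1.6(1.7) = 2.6 - 2.7 = -0.1
2. 1.4(3.1) + 1.5(1.6) = 4.3 + 2.4 = 6.7
3. 1.4(3.1) + 1.75(1.6) + 0.2(3.7) = 7.9
4. 0.9(3.1) - 0.8(3.7) = 2.8 - 3.0 = -0.2
5. 1.3(3.1) + 1.0(1.7) = 4.0 + 1.7 = 5.7
6. 1.4(3.1) = 4.3
Maximum is from combination 3.

7.9 kip/ft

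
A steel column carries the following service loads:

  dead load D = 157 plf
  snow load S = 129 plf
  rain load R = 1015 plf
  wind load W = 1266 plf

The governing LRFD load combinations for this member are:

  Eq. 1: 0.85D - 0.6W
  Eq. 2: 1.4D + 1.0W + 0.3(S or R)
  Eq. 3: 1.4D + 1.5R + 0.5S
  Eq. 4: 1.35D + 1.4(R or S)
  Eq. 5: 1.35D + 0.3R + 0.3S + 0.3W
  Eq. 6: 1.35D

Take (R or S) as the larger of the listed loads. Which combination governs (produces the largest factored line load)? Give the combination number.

Combination 3

(S or R) → R = 1015 plf; (R or S) → R = 1015 plf.
Eq. 1: 0.85(157) - 0.6(1266) = -626.2
Eq. 2: 1.4(157) + 1.0(1266) + 0.3(1015) = 219.8 + 1266.0 + 304.5 = 1790.3
Eq. 3: 1.4(157) + 1.5(1015) + 0.5(129) = 219.8 + 1522.5 + 64.5 = 1806.8
Eq. 4: 1.35(157) + 1.4(1015) = 212.0 + 1421.0 = 1633.0
Eq. 5: 1.35(157) + 0.3(1015) + 0.3(129) + 0.3(1266) = 212.0 + 304.5 + 38.7 + 379.8 = 935.0
Eq. 6: 1.35(157) = 212.0
The largest value is 1806.8 plf from combination 3.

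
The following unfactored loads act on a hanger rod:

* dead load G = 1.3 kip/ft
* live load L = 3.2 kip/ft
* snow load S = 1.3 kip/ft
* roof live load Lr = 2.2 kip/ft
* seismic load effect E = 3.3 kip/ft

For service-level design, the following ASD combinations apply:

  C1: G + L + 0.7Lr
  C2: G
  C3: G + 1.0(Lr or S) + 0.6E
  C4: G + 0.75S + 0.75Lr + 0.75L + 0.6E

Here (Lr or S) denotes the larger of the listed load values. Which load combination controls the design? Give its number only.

Combination 4

(Lr or S) → Lr = 2.2 kip/ft.
C1: 1.0(1.3) + 1.0(3.2) + 0.7(2.2) = 6.04
C2: 1.0(1.3) = 1.30
C3: 1.0(1.3) + 1.0(2.2) + 0.6(3.3) = 5.48
C4: 1.0(1.3) + 0.75(1.3) + 0.75(2.2) + 0.75(3.2) + 0.6(3.3) = 8.31
The largest value is 8.31 kip/ft from combination 4.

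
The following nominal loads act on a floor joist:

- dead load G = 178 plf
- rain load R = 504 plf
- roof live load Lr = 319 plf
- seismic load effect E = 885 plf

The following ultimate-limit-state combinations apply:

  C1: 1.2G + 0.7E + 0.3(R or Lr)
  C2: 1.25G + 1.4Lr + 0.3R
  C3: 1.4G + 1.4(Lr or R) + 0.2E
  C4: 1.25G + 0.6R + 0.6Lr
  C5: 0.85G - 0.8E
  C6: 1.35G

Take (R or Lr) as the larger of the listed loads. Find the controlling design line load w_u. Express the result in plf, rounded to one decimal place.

(R or Lr) → R = 504 plf; (Lr or R) → R = 504 plf.
C1: 1.2(178) + 0.7(885) + 0.3(504) = 984.3
C2: 1.25(178) + 1.4(319) + 0.3(504) = 820.3
C3: 1.4(178) + 1.4(504) + 0.2(885) = 1131.8
C4: 1.25(178) + 0.6(504) + 0.6(319) = 716.3
C5: 0.85(178) - 0.8(885) = -556.7
C6: 1.35(178) = 240.3
The controlling combination is 3, giving 1131.8 plf.

1131.8 plf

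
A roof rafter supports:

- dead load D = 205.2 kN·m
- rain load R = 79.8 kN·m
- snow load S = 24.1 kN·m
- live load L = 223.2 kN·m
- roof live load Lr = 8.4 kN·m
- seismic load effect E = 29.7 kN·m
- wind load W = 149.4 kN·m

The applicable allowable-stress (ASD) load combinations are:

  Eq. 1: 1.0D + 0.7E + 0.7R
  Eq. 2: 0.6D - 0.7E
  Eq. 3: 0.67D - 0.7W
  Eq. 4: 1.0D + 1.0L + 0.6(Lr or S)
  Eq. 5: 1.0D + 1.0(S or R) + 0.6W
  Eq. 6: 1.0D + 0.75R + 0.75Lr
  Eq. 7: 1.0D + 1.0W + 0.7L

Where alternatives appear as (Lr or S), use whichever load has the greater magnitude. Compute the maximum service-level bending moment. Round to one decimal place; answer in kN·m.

(Lr or S) → S = 24.1 kN·m; (S or R) → R = 79.8 kN·m.
Eq. 1: 1.0(205.2) + 0.7(29.7) + 0.7(79.8) = 281.9
Eq. 2: 0.6(205.2) - 0.7(29.7) = 102.3
Eq. 3: 0.67(205.2) - 0.7(149.4) = 32.9
Eq. 4: 1.0(205.2) + 1.0(223.2) + 0.6(24.1) = 442.9
Eq. 5: 1.0(205.2) + 1.0(79.8) + 0.6(149.4) = 374.6
Eq. 6: 1.0(205.2) + 0.75(79.8) + 0.75(8.4) = 271.4
Eq. 7: 1.0(205.2) + 1.0(149.4) + 0.7(223.2) = 510.8
Maximum is from combination 7.

510.8 kN·m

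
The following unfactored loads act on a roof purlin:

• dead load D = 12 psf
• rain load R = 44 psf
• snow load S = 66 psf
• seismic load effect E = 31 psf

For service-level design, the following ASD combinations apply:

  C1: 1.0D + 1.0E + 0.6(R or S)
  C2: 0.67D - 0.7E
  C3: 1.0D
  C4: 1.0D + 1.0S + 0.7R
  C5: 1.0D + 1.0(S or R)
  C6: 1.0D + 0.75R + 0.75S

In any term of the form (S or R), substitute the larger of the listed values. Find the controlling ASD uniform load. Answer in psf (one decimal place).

108.8 psf

(R or S) → S = 66 psf; (S or R) → S = 66 psf.
C1: 1.0(12) + 1.0(31) + 0.6(66) = 12.0 + 31.0 + 39.6 = 82.6
C2: 0.67(12) - 0.7(31) = 8.0 - 21.7 = -13.7
C3: 1.0(12) = 12.0
C4: 1.0(12) + 1.0(66) + 0.7(44) = 12.0 + 66.0 + 30.8 = 108.8
C5: 1.0(12) + 1.0(66) = 12.0 + 66.0 = 78.0
C6: 1.0(12) + 0.75(44) + 0.75(66) = 12.0 + 33.0 + 49.5 = 94.5
The controlling combination is 4, giving 108.8 psf.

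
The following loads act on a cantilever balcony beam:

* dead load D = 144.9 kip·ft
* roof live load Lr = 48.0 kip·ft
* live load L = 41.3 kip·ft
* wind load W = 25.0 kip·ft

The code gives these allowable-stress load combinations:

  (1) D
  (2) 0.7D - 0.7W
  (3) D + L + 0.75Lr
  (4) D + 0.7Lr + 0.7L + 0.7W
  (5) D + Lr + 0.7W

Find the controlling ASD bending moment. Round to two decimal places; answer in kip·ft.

(1) 1.0(144.9) = 144.90
(2) 0.7(144.9) - 0.7(25.0) = 101.43 - 17.50 = 83.93
(3) 1.0(144.9) + 1.0(41.3) + 0.75(48.0) = 144.90 + 41.30 + 36.00 = 222.20
(4) 1.0(144.9) + 0.7(48.0) + 0.7(41.3) + 0.7(25.0) = 144.90 + 33.60 + 28.91 + 17.50 = 224.91
(5) 1.0(144.9) + 1.0(48.0) + 0.7(25.0) = 144.90 + 48.00 + 17.50 = 210.40
The controlling combination is 4, giving 224.91 kip·ft.

224.91 kip·ft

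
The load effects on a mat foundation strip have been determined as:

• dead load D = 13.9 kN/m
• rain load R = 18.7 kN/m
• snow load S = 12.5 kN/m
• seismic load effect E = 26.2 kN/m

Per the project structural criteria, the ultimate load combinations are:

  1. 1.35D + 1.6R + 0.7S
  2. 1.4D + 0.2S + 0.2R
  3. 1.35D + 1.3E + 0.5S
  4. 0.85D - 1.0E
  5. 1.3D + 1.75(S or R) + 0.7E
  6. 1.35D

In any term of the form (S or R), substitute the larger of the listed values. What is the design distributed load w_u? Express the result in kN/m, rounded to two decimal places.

(S or R) → R = 18.7 kN/m.
1. 1.35(13.9) + 1.6(18.7) + 0.7(12.5) = 18.77 + 29.92 + 8.75 = 57.44
2. 1.4(13.9) + 0.2(12.5) + 0.2(18.7) = 19.46 + 2.50 + 3.74 = 25.70
3. 1.35(13.9) + 1.3(26.2) + 0.5(12.5) = 18.77 + 34.06 + 6.25 = 59.08
4. 0.85(13.9) - 1.0(26.2) = -14.39
5. 1.3(13.9) + 1.75(18.7) + 0.7(26.2) = 18.07 + 32.73 + 18.34 = 69.14
6. 1.35(13.9) = 18.77
Maximum is from combination 5.

69.14 kN/m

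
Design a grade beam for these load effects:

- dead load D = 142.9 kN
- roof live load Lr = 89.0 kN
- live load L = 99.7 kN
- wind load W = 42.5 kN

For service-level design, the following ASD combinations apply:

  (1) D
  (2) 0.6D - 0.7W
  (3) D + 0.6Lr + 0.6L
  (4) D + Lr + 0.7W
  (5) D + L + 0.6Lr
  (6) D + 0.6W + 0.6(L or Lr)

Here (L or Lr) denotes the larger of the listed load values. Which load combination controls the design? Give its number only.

Combination 5

(L or Lr) → L = 99.7 kN.
(1) 1.0(142.9) = 142.9
(2) 0.6(142.9) - 0.7(42.5) = 56.0
(3) 1.0(142.9) + 0.6(89.0) + 0.6(99.7) = 256.1
(4) 1.0(142.9) + 1.0(89.0) + 0.7(42.5) = 261.7
(5) 1.0(142.9) + 1.0(99.7) + 0.6(89.0) = 296.0
(6) 1.0(142.9) + 0.6(42.5) + 0.6(99.7) = 228.2
The largest value is 296.0 kN from combination 5.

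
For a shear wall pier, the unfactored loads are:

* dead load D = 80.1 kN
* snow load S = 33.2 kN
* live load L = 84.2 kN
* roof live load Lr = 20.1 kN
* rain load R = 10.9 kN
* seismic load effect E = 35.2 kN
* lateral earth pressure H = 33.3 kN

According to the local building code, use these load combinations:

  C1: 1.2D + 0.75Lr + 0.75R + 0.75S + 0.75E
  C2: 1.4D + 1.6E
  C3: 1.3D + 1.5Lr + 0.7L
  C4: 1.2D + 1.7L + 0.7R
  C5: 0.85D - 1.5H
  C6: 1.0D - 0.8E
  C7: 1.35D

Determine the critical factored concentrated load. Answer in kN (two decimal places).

C1: 1.2(80.1) + 0.75(20.1) + 0.75(10.9) + 0.75(33.2) + 0.75(35.2) = 170.67
C2: 1.4(80.1) + 1.6(35.2) = 112.14 + 56.32 = 168.46
C3: 1.3(80.1) + 1.5(20.1) + 0.7(84.2) = 104.13 + 30.15 + 58.94 = 193.22
C4: 1.2(80.1) + 1.7(84.2) + 0.7(10.9) = 96.12 + 143.14 + 7.63 = 246.89
C5: 0.85(80.1) - 1.5(33.3) = 68.09 - 49.95 = 18.14
C6: 1.0(80.1) - 0.8(35.2) = 80.10 - 28.16 = 51.94
C7: 1.35(80.1) = 108.14
Combination 4 governs: P_u = 246.89 kN.

246.89 kN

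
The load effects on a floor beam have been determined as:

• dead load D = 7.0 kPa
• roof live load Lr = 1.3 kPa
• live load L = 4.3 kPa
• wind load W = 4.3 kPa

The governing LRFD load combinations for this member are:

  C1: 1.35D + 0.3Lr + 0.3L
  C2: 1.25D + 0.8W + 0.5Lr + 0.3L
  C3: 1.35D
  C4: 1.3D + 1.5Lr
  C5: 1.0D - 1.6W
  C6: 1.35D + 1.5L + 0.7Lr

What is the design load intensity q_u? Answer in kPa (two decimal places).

16.81 kPa

C1: 1.35(7.0) + 0.3(1.3) + 0.3(4.3) = 9.45 + 0.39 + 1.29 = 11.13
C2: 1.25(7.0) + 0.8(4.3) + 0.5(1.3) + 0.3(4.3) = 8.75 + 3.44 + 0.65 + 1.29 = 14.13
C3: 1.35(7.0) = 9.45
C4: 1.3(7.0) + 1.5(1.3) = 9.10 + 1.95 = 11.05
C5: 1.0(7.0) - 1.6(4.3) = 7.00 - 6.88 = 0.12
C6: 1.35(7.0) + 1.5(4.3) + 0.7(1.3) = 9.45 + 6.45 + 0.91 = 16.81
Combination 6 governs: q_u = 16.81 kPa.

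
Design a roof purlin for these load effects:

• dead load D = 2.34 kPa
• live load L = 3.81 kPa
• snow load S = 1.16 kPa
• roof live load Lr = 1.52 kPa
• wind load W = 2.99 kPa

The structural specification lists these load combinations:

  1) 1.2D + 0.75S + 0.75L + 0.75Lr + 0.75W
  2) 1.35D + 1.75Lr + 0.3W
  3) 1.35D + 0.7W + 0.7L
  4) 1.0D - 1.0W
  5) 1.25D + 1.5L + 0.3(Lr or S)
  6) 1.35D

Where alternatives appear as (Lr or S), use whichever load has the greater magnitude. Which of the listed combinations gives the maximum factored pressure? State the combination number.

Combination 1

(Lr or S) → Lr = 1.52 kPa.
1) 1.2(2.34) + 0.75(1.16) + 0.75(3.81) + 0.75(1.52) + 0.75(2.99) = 9.92
2) 1.35(2.34) + 1.75(1.52) + 0.3(2.99) = 6.72
3) 1.35(2.34) + 0.7(2.99) + 0.7(3.81) = 7.92
4) 1.0(2.34) - 1.0(2.99) = -0.65
5) 1.25(2.34) + 1.5(3.81) + 0.3(1.52) = 9.10
6) 1.35(2.34) = 3.16
The largest value is 9.92 kPa from combination 1.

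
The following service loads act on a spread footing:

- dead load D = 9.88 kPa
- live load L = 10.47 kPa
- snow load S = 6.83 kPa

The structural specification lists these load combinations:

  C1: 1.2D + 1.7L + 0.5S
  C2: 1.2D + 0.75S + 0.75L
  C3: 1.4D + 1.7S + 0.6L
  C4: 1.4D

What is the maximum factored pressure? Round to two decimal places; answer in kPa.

C1: 1.2(9.88) + 1.7(10.47) + 0.5(6.83) = 33.07
C2: 1.2(9.88) + 0.75(6.83) + 0.75(10.47) = 11.86 + 5.12 + 7.85 = 24.83
C3: 1.4(9.88) + 1.7(6.83) + 0.6(10.47) = 31.73
C4: 1.4(9.88) = 13.83
Combination 1 governs: p_u = 33.07 kPa.

33.07 kPa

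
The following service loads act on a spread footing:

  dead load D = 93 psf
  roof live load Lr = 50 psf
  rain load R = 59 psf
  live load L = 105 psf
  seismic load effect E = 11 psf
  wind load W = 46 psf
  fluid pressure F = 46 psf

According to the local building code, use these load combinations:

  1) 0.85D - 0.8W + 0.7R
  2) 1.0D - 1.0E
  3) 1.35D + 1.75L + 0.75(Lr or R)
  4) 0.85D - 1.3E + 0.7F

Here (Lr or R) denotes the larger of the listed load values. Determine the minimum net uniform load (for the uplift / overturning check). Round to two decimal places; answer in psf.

(Lr or R) → R = 59 psf.
1) 0.85(93) - 0.8(46) + 0.7(59) = 79.05 - 36.80 + 41.30 = 83.55
2) 1.0(93) - 1.0(11) = 93.00 - 11.00 = 82.00
3) 1.35(93) + 1.75(105) + 0.75(59) = 125.55 + 183.75 + 44.25 = 353.55
4) 0.85(93) - 1.3(11) + 0.7(46) = 79.05 - 14.30 + 32.20 = 96.95
Combination 2 gives the minimum: 82.00 psf.

82.00 psf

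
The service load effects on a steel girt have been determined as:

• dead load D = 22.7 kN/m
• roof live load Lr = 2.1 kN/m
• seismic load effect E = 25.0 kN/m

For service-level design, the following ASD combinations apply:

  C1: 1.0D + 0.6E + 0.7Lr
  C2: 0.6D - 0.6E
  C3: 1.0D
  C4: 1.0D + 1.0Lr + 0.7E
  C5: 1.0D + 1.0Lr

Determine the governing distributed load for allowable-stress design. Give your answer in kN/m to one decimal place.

42.3 kN/m

C1: 1.0(22.7) + 0.6(25.0) + 0.7(2.1) = 22.7 + 15.0 + 1.5 = 39.2
C2: 0.6(22.7) - 0.6(25.0) = 13.6 - 15.0 = -1.4
C3: 1.0(22.7) = 22.7
C4: 1.0(22.7) + 1.0(2.1) + 0.7(25.0) = 22.7 + 2.1 + 17.5 = 42.3
C5: 1.0(22.7) + 1.0(2.1) = 22.7 + 2.1 = 24.8
Maximum is from combination 4.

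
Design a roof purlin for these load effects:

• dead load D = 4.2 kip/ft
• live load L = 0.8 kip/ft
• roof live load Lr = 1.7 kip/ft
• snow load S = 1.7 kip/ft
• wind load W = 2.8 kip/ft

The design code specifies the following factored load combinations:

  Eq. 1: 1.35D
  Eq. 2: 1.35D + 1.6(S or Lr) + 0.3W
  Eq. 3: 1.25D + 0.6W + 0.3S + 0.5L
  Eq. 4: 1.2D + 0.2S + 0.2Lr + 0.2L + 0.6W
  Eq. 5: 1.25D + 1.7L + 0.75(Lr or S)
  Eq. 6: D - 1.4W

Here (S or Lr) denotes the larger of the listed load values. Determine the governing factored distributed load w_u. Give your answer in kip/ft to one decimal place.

9.2 kip/ft

(S or Lr) → S = 1.7 kip/ft; (Lr or S) → Lr = 1.7 kip/ft.
Eq. 1: 1.35(4.2) = 5.7
Eq. 2: 1.35(4.2) + 1.6(1.7) + 0.3(2.8) = 5.7 + 2.7 + 0.8 = 9.2
Eq. 3: 1.25(4.2) + 0.6(2.8) + 0.3(1.7) + 0.5(0.8) = 7.8
Eq. 4: 1.2(4.2) + 0.2(1.7) + 0.2(1.7) + 0.2(0.8) + 0.6(2.8) = 7.6
Eq. 5: 1.25(4.2) + 1.7(0.8) + 0.75(1.7) = 7.9
Eq. 6: 1.0(4.2) - 1.4(2.8) = 4.2 - 3.9 = 0.3
Combination 2 governs: w_u = 9.2 kip/ft.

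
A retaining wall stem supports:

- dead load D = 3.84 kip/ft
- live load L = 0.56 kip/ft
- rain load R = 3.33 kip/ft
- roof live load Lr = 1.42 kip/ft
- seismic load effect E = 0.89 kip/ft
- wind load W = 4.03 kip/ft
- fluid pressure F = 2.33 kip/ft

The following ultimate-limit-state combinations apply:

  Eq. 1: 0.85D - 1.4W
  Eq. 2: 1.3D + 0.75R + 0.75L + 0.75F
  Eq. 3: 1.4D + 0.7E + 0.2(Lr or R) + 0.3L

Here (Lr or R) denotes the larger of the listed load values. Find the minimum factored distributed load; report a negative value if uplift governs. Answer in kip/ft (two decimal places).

(Lr or R) → R = 3.33 kip/ft.
Eq. 1: 0.85(3.84) - 1.4(4.03) = 3.26 - 5.64 = -2.38
Eq. 2: 1.3(3.84) + 0.75(3.33) + 0.75(0.56) + 0.75(2.33) = 4.99 + 2.50 + 0.42 + 1.75 = 9.66
Eq. 3: 1.4(3.84) + 0.7(0.89) + 0.2(3.33) + 0.3(0.56) = 6.83
Combination 1 gives the minimum: -2.38 kip/ft.

-2.38 kip/ft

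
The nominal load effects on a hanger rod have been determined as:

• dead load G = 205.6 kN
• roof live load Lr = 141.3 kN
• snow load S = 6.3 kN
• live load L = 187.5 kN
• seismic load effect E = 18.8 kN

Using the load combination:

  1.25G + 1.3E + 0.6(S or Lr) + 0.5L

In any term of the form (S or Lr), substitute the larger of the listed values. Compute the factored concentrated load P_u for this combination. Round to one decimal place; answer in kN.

(S or Lr) → Lr = 141.3 kN.
1.25(205.6) + 1.3(18.8) + 0.6(141.3) + 0.5(187.5) = 460.0
P_u = 460.0 kN.

460.0 kN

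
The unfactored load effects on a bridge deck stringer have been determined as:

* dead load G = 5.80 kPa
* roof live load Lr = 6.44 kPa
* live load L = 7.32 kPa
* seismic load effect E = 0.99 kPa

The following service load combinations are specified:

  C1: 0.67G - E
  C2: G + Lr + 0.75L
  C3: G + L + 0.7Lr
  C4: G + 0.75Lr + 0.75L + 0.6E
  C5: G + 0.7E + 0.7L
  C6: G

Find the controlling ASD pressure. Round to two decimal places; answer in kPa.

C1: 0.67(5.80) - 1.0(0.99) = 3.89 - 0.99 = 2.90
C2: 1.0(5.80) + 1.0(6.44) + 0.75(7.32) = 5.80 + 6.44 + 5.49 = 17.73
C3: 1.0(5.80) + 1.0(7.32) + 0.7(6.44) = 5.80 + 7.32 + 4.51 = 17.63
C4: 1.0(5.80) + 0.75(6.44) + 0.75(7.32) + 0.6(0.99) = 5.80 + 4.83 + 5.49 + 0.59 = 16.71
C5: 1.0(5.80) + 0.7(0.99) + 0.7(7.32) = 11.62
C6: 1.0(5.80) = 5.80
Maximum is from combination 2.

17.73 kPa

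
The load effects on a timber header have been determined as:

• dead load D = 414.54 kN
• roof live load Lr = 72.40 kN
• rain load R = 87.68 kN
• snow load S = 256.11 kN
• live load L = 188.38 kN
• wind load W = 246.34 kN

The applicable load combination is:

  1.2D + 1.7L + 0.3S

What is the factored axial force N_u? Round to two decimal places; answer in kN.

894.53 kN

1.2(414.54) + 1.7(188.38) + 0.3(256.11) = 497.45 + 320.25 + 76.83 = 894.53
N_u = 894.53 kN.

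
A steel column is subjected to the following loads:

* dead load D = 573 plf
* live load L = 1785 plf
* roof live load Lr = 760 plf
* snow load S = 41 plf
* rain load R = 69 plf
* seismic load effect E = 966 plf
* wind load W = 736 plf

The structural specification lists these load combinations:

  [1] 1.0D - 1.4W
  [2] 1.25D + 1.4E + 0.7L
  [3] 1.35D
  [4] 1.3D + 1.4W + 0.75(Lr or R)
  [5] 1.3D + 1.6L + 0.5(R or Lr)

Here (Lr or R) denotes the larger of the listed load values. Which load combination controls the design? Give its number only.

Combination 5

(Lr or R) → Lr = 760 plf; (R or Lr) → Lr = 760 plf.
[1] 1.0(573) - 1.4(736) = -457.4
[2] 1.25(573) + 1.4(966) + 0.7(1785) = 3318.2
[3] 1.35(573) = 773.6
[4] 1.3(573) + 1.4(736) + 0.75(760) = 2345.3
[5] 1.3(573) + 1.6(1785) + 0.5(760) = 3980.9
The largest value is 3980.9 plf from combination 5.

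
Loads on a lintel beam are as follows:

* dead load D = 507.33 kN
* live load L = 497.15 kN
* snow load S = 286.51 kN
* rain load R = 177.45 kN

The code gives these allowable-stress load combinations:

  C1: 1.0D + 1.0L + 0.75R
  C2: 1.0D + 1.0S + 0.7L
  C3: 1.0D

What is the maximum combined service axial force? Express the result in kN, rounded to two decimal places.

C1: 1.0(507.33) + 1.0(497.15) + 0.75(177.45) = 507.33 + 497.15 + 133.09 = 1137.57
C2: 1.0(507.33) + 1.0(286.51) + 0.7(497.15) = 507.33 + 286.51 + 348.01 = 1141.85
C3: 1.0(507.33) = 507.33
The controlling combination is 2, giving 1141.85 kN.

1141.85 kN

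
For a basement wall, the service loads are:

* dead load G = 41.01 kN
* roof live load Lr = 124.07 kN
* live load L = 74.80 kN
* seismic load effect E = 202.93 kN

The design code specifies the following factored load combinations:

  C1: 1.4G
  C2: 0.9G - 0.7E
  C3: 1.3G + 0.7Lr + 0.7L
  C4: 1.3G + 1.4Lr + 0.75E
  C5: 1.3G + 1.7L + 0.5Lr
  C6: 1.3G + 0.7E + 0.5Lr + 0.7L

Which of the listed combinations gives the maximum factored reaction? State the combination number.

Combination 4

C1: 1.4(41.01) = 57.41
C2: 0.9(41.01) - 0.7(202.93) = -105.14
C3: 1.3(41.01) + 0.7(124.07) + 0.7(74.80) = 192.52
C4: 1.3(41.01) + 1.4(124.07) + 0.75(202.93) = 379.21
C5: 1.3(41.01) + 1.7(74.80) + 0.5(124.07) = 242.51
C6: 1.3(41.01) + 0.7(202.93) + 0.5(124.07) + 0.7(74.80) = 309.76
The largest value is 379.21 kN from combination 4.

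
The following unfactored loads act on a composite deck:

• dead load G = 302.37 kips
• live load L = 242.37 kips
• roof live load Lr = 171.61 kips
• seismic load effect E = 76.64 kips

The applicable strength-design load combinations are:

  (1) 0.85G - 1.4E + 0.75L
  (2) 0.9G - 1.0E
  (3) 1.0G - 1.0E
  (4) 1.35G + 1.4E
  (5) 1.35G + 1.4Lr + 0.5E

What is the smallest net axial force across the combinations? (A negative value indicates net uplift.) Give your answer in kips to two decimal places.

195.49 kips

(1) 0.85(302.37) - 1.4(76.64) + 0.75(242.37) = 331.50
(2) 0.9(302.37) - 1.0(76.64) = 272.13 - 76.64 = 195.49
(3) 1.0(302.37) - 1.0(76.64) = 302.37 - 76.64 = 225.73
(4) 1.35(302.37) + 1.4(76.64) = 408.20 + 107.30 = 515.50
(5) 1.35(302.37) + 1.4(171.61) + 0.5(76.64) = 408.20 + 240.25 + 38.32 = 686.77
Combination 2 gives the minimum: 195.49 kips.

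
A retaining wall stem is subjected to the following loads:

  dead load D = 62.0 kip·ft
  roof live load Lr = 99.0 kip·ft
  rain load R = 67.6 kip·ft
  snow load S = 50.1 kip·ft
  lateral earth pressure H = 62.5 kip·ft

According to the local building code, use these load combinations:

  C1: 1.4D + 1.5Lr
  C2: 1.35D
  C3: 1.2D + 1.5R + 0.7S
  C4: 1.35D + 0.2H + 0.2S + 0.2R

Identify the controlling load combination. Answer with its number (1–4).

Combination 1

C1: 1.4(62.0) + 1.5(99.0) = 86.8 + 148.5 = 235.3
C2: 1.35(62.0) = 83.7
C3: 1.2(62.0) + 1.5(67.6) + 0.7(50.1) = 74.4 + 101.4 + 35.1 = 210.9
C4: 1.35(62.0) + 0.2(62.5) + 0.2(50.1) + 0.2(67.6) = 83.7 + 12.5 + 10.0 + 13.5 = 119.7
The largest value is 235.3 kip·ft from combination 1.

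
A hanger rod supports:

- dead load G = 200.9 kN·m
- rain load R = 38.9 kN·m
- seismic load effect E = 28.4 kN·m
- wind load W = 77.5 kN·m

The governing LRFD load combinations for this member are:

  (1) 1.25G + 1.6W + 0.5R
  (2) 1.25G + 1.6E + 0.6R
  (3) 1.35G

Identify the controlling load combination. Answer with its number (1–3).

(1) 1.25(200.9) + 1.6(77.5) + 0.5(38.9) = 251.1 + 124.0 + 19.5 = 394.6
(2) 1.25(200.9) + 1.6(28.4) + 0.6(38.9) = 319.9
(3) 1.35(200.9) = 271.2
The largest value is 394.6 kN·m from combination 1.

Combination 1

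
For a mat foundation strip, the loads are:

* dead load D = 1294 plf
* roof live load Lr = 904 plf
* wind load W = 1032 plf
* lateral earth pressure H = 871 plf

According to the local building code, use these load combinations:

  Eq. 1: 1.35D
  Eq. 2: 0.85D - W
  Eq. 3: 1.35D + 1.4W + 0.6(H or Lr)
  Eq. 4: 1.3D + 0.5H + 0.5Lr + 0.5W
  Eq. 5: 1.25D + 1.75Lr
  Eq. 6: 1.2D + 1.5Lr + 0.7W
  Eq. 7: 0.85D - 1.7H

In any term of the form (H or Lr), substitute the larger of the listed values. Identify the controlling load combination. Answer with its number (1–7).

Combination 3

(H or Lr) → Lr = 904 plf.
Eq. 1: 1.35(1294) = 1746.9
Eq. 2: 0.85(1294) - 1.0(1032) = 67.9
Eq. 3: 1.35(1294) + 1.4(1032) + 0.6(904) = 3734.1
Eq. 4: 1.3(1294) + 0.5(871) + 0.5(904) + 0.5(1032) = 3085.7
Eq. 5: 1.25(1294) + 1.75(904) = 3199.5
Eq. 6: 1.2(1294) + 1.5(904) + 0.7(1032) = 3631.2
Eq. 7: 0.85(1294) - 1.7(871) = -380.8
The largest value is 3734.1 plf from combination 3.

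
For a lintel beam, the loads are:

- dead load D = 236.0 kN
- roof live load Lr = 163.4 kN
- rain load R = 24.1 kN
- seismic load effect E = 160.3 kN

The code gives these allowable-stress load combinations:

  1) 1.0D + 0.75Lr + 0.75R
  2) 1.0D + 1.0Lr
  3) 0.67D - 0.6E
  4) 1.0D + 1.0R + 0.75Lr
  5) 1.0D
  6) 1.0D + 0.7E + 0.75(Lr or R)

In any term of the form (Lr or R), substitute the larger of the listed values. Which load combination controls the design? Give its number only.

(Lr or R) → Lr = 163.4 kN.
1) 1.0(236.0) + 0.75(163.4) + 0.75(24.1) = 236.00 + 122.55 + 18.08 = 376.63
2) 1.0(236.0) + 1.0(163.4) = 236.00 + 163.40 = 399.40
3) 0.67(236.0) - 0.6(160.3) = 158.12 - 96.18 = 61.94
4) 1.0(236.0) + 1.0(24.1) + 0.75(163.4) = 236.00 + 24.10 + 122.55 = 382.65
5) 1.0(236.0) = 236.00
6) 1.0(236.0) + 0.7(160.3) + 0.75(163.4) = 236.00 + 112.21 + 122.55 = 470.76
The largest value is 470.76 kN from combination 6.

Combination 6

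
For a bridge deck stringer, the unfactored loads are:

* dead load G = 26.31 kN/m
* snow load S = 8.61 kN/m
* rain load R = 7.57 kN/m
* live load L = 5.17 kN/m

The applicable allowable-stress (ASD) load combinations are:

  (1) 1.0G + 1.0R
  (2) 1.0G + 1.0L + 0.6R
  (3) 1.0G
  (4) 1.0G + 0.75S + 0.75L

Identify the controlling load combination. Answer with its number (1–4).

Combination 4

(1) 1.0(26.31) + 1.0(7.57) = 26.31 + 7.57 = 33.88
(2) 1.0(26.31) + 1.0(5.17) + 0.6(7.57) = 26.31 + 5.17 + 4.54 = 36.02
(3) 1.0(26.31) = 26.31
(4) 1.0(26.31) + 0.75(8.61) + 0.75(5.17) = 26.31 + 6.46 + 3.88 = 36.65
The largest value is 36.65 kN/m from combination 4.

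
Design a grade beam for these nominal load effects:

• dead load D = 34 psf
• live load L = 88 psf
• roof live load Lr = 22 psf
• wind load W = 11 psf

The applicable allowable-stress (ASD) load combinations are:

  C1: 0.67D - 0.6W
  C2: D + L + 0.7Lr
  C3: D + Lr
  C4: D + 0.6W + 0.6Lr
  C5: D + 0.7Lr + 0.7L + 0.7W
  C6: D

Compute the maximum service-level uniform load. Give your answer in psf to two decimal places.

C1: 0.67(34) - 0.6(11) = 22.78 - 6.60 = 16.18
C2: 1.0(34) + 1.0(88) + 0.7(22) = 34.00 + 88.00 + 15.40 = 137.40
C3: 1.0(34) + 1.0(22) = 34.00 + 22.00 = 56.00
C4: 1.0(34) + 0.6(11) + 0.6(22) = 34.00 + 6.60 + 13.20 = 53.80
C5: 1.0(34) + 0.7(22) + 0.7(88) + 0.7(11) = 34.00 + 15.40 + 61.60 + 7.70 = 118.70
C6: 1.0(34) = 34.00
Maximum is from combination 2.

137.40 psf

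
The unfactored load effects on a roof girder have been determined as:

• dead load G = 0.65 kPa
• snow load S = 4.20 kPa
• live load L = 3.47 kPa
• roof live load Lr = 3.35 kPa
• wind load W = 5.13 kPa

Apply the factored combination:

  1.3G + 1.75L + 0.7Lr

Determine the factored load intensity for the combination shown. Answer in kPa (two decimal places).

1.3(0.65) + 1.75(3.47) + 0.7(3.35) = 9.26
q_u = 9.26 kPa.

9.26 kPa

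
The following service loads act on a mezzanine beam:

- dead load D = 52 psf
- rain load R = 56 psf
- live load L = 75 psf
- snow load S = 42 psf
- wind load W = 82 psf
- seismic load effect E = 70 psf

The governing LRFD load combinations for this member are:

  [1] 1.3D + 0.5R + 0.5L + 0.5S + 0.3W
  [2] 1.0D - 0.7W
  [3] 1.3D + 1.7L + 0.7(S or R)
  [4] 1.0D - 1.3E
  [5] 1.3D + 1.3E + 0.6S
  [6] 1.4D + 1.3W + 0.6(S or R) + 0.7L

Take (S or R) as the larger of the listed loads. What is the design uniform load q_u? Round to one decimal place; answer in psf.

(S or R) → R = 56 psf.
[1] 1.3(52) + 0.5(56) + 0.5(75) + 0.5(42) + 0.3(82) = 67.6 + 28.0 + 37.5 + 21.0 + 24.6 = 178.7
[2] 1.0(52) - 0.7(82) = 52.0 - 57.4 = -5.4
[3] 1.3(52) + 1.7(75) + 0.7(56) = 67.6 + 127.5 + 39.2 = 234.3
[4] 1.0(52) - 1.3(70) = 52.0 - 91.0 = -39.0
[5] 1.3(52) + 1.3(70) + 0.6(42) = 67.6 + 91.0 + 25.2 = 183.8
[6] 1.4(52) + 1.3(82) + 0.6(56) + 0.7(75) = 72.8 + 106.6 + 33.6 + 52.5 = 265.5
Combination 6 governs: q_u = 265.5 psf.

265.5 psf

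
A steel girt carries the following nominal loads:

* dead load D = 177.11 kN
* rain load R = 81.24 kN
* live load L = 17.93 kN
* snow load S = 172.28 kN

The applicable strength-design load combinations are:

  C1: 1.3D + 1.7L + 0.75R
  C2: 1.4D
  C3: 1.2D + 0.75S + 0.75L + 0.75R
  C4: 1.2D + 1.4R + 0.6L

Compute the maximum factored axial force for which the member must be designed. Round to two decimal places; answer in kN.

C1: 1.3(177.11) + 1.7(17.93) + 0.75(81.24) = 230.24 + 30.48 + 60.93 = 321.65
C2: 1.4(177.11) = 247.95
C3: 1.2(177.11) + 0.75(172.28) + 0.75(17.93) + 0.75(81.24) = 212.53 + 129.21 + 13.45 + 60.93 = 416.12
C4: 1.2(177.11) + 1.4(81.24) + 0.6(17.93) = 212.53 + 113.74 + 10.76 = 337.03
The controlling combination is 3, giving 416.12 kN.

416.12 kN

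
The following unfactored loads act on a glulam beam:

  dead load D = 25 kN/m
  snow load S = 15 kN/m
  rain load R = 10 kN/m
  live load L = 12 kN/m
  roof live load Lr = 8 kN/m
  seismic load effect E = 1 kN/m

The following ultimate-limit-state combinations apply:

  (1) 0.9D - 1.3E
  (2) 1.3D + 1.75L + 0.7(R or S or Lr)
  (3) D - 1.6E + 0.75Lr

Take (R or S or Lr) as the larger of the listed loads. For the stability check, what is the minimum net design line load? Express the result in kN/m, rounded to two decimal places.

(R or S or Lr) → S = 15 kN/m.
(1) 0.9(25) - 1.3(1) = 22.50 - 1.30 = 21.20
(2) 1.3(25) + 1.75(12) + 0.7(15) = 32.50 + 21.00 + 10.50 = 64.00
(3) 1.0(25) - 1.6(1) + 0.75(8) = 25.00 - 1.60 + 6.00 = 29.40
Combination 1 gives the minimum: 21.20 kN/m.

21.20 kN/m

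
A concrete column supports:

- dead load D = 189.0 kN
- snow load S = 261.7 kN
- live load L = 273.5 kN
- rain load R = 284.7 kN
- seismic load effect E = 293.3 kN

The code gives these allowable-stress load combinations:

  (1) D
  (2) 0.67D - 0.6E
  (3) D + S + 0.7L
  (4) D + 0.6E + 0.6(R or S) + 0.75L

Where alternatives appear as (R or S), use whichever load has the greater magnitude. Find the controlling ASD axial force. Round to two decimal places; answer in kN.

(R or S) → R = 284.7 kN.
(1) 1.0(189.0) = 189.00
(2) 0.67(189.0) - 0.6(293.3) = 126.63 - 175.98 = -49.35
(3) 1.0(189.0) + 1.0(261.7) + 0.7(273.5) = 189.00 + 261.70 + 191.45 = 642.15
(4) 1.0(189.0) + 0.6(293.3) + 0.6(284.7) + 0.75(273.5) = 189.00 + 175.98 + 170.82 + 205.13 = 740.93
The controlling combination is 4, giving 740.93 kN.

740.93 kN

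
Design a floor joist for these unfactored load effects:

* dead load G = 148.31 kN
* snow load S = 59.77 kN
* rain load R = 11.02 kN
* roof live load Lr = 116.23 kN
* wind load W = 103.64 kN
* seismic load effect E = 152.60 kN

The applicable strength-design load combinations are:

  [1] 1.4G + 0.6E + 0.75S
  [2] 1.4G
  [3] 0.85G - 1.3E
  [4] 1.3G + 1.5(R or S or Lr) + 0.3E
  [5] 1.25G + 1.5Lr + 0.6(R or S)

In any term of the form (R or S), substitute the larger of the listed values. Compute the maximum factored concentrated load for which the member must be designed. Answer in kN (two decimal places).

412.93 kN

(R or S or Lr) → Lr = 116.23 kN; (R or S) → S = 59.77 kN.
[1] 1.4(148.31) + 0.6(152.60) + 0.75(59.77) = 207.63 + 91.56 + 44.83 = 344.02
[2] 1.4(148.31) = 207.63
[3] 0.85(148.31) - 1.3(152.60) = 126.06 - 198.38 = -72.32
[4] 1.3(148.31) + 1.5(116.23) + 0.3(152.60) = 192.80 + 174.35 + 45.78 = 412.93
[5] 1.25(148.31) + 1.5(116.23) + 0.6(59.77) = 395.59
Maximum is from combination 4.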